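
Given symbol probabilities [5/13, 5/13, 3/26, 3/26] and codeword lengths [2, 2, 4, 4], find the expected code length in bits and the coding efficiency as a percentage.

Average length L = Σ p_i × l_i = 2.4615 bits
Entropy H = 1.7793 bits
Efficiency η = H/L × 100% = 72.29%


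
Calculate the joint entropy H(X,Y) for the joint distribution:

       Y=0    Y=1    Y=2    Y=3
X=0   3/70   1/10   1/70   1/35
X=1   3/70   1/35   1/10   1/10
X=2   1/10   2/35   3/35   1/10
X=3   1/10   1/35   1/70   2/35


H(X,Y) = -Σ p(x,y) log₂ p(x,y)
  p(0,0)=3/70: -0.0429 × log₂(0.0429) = 0.1948
  p(0,1)=1/10: -0.1000 × log₂(0.1000) = 0.3322
  p(0,2)=1/70: -0.0143 × log₂(0.0143) = 0.0876
  p(0,3)=1/35: -0.0286 × log₂(0.0286) = 0.1466
  p(1,0)=3/70: -0.0429 × log₂(0.0429) = 0.1948
  p(1,1)=1/35: -0.0286 × log₂(0.0286) = 0.1466
  p(1,2)=1/10: -0.1000 × log₂(0.1000) = 0.3322
  p(1,3)=1/10: -0.1000 × log₂(0.1000) = 0.3322
  p(2,0)=1/10: -0.1000 × log₂(0.1000) = 0.3322
  p(2,1)=2/35: -0.0571 × log₂(0.0571) = 0.2360
  p(2,2)=3/35: -0.0857 × log₂(0.0857) = 0.3038
  p(2,3)=1/10: -0.1000 × log₂(0.1000) = 0.3322
  p(3,0)=1/10: -0.1000 × log₂(0.1000) = 0.3322
  p(3,1)=1/35: -0.0286 × log₂(0.0286) = 0.1466
  p(3,2)=1/70: -0.0143 × log₂(0.0143) = 0.0876
  p(3,3)=2/35: -0.0571 × log₂(0.0571) = 0.2360
H(X,Y) = 3.7732 bits


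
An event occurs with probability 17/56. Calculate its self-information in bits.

Information content I(x) = -log₂(p(x))
I = -log₂(17/56) = -log₂(0.3036)
I = 1.7199 bits


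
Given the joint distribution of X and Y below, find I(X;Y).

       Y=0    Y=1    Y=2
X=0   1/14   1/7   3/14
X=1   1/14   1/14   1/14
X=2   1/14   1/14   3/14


H(X) = 1.5306, H(Y) = 1.4926, H(X,Y) = 2.9852
I(X;Y) = H(X) + H(Y) - H(X,Y) = 0.0380 bits


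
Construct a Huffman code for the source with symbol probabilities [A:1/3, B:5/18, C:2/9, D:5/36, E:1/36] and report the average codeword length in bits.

Huffman tree construction:
Combine smallest probabilities repeatedly
Resulting codes:
  A: 11 (length 2)
  B: 10 (length 2)
  C: 01 (length 2)
  D: 001 (length 3)
  E: 000 (length 3)
Average length = Σ p(s) × length(s) = 2.1667 bits


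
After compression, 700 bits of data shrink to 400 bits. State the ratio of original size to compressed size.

Compression ratio = Original / Compressed
= 700 / 400 = 1.75:1


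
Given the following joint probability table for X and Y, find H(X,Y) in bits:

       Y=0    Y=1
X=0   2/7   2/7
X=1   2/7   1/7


H(X,Y) = -Σ p(x,y) log₂ p(x,y)
  p(0,0)=2/7: -0.2857 × log₂(0.2857) = 0.5164
  p(0,1)=2/7: -0.2857 × log₂(0.2857) = 0.5164
  p(1,0)=2/7: -0.2857 × log₂(0.2857) = 0.5164
  p(1,1)=1/7: -0.1429 × log₂(0.1429) = 0.4011
H(X,Y) = 1.9502 bits


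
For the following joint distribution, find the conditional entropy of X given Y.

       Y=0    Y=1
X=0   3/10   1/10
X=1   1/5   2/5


H(X|Y) = Σ_y p(y) H(X|Y=y)
  p(Y=0) = 1/2, H(X|Y=0) = 0.9710
  p(Y=1) = 1/2, H(X|Y=1) = 0.7219
H(X|Y) = 0.5000×0.9710 + 0.5000×0.7219 = 0.8464 bits


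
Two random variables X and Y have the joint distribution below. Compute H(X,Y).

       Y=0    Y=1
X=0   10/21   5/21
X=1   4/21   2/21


H(X,Y) = -Σ p(x,y) log₂ p(x,y)
  p(0,0)=10/21: -0.4762 × log₂(0.4762) = 0.5097
  p(0,1)=5/21: -0.2381 × log₂(0.2381) = 0.4929
  p(1,0)=4/21: -0.1905 × log₂(0.1905) = 0.4557
  p(1,1)=2/21: -0.0952 × log₂(0.0952) = 0.3231
H(X,Y) = 1.7814 bits


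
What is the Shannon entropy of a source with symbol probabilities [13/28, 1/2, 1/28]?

H(X) = -Σ p(x) log₂ p(x)
  -13/28 × log₂(13/28) = 0.5139
  -1/2 × log₂(1/2) = 0.5000
  -1/28 × log₂(1/28) = 0.1717
H(X) = 1.1856 bits


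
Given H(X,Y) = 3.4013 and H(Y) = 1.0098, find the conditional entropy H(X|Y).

Chain rule: H(X,Y) = H(X|Y) + H(Y)
H(X|Y) = H(X,Y) - H(Y) = 3.4013 - 1.0098 = 2.3915 bits


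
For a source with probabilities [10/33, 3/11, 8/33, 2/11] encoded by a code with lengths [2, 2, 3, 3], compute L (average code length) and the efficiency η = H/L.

Average length L = Σ p_i × l_i = 2.4242 bits
Entropy H = 1.9760 bits
Efficiency η = H/L × 100% = 81.51%


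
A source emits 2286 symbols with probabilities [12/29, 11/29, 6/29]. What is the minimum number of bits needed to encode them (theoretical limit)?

Entropy H = 1.5275 bits/symbol
Minimum bits = H × n = 1.5275 × 2286
= 3491.93 bits


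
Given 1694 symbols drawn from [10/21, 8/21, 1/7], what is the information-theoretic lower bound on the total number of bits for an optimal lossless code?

Entropy H = 1.4412 bits/symbol
Minimum bits = H × n = 1.4412 × 1694
= 2441.34 bits


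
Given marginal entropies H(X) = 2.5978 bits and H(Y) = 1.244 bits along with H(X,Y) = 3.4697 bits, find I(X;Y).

I(X;Y) = H(X) + H(Y) - H(X,Y)
I(X;Y) = 2.5978 + 1.244 - 3.4697 = 0.3721 bits


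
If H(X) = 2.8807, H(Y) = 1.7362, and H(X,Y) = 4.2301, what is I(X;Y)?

I(X;Y) = H(X) + H(Y) - H(X,Y)
I(X;Y) = 2.8807 + 1.7362 - 4.2301 = 0.3868 bits


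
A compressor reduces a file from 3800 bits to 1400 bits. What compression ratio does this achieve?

Compression ratio = Original / Compressed
= 3800 / 1400 = 2.71:1


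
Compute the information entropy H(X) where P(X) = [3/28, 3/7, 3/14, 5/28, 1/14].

H(X) = -Σ p(x) log₂ p(x)
  -3/28 × log₂(3/28) = 0.3453
  -3/7 × log₂(3/7) = 0.5239
  -3/14 × log₂(3/14) = 0.4762
  -5/28 × log₂(5/28) = 0.4438
  -1/14 × log₂(1/14) = 0.2720
H(X) = 2.0611 bits


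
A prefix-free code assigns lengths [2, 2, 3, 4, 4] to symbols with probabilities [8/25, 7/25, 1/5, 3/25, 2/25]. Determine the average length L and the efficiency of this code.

Average length L = Σ p_i × l_i = 2.6000 bits
Entropy H = 2.1632 bits
Efficiency η = H/L × 100% = 83.20%


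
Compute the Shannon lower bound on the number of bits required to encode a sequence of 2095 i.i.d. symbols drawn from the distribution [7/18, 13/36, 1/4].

Entropy H = 1.5605 bits/symbol
Minimum bits = H × n = 1.5605 × 2095
= 3269.32 bits


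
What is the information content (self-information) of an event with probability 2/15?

Information content I(x) = -log₂(p(x))
I = -log₂(2/15) = -log₂(0.1333)
I = 2.9069 bits


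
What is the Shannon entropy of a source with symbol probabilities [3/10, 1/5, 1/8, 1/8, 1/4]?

H(X) = -Σ p(x) log₂ p(x)
  -3/10 × log₂(3/10) = 0.5211
  -1/5 × log₂(1/5) = 0.4644
  -1/8 × log₂(1/8) = 0.3750
  -1/8 × log₂(1/8) = 0.3750
  -1/4 × log₂(1/4) = 0.5000
H(X) = 2.2355 bits


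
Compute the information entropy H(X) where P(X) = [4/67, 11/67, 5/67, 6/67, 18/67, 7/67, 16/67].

H(X) = -Σ p(x) log₂ p(x)
  -4/67 × log₂(4/67) = 0.2428
  -11/67 × log₂(11/67) = 0.4280
  -5/67 × log₂(5/67) = 0.2794
  -6/67 × log₂(6/67) = 0.3117
  -18/67 × log₂(18/67) = 0.5094
  -7/67 × log₂(7/67) = 0.3405
  -16/67 × log₂(16/67) = 0.4934
H(X) = 2.6051 bits


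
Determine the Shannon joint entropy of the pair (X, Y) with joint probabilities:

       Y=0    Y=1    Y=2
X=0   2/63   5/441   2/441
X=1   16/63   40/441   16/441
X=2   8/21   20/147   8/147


H(X,Y) = -Σ p(x,y) log₂ p(x,y)
  p(0,0)=2/63: -0.0317 × log₂(0.0317) = 0.1580
  p(0,1)=5/441: -0.0113 × log₂(0.0113) = 0.0733
  p(0,2)=2/441: -0.0045 × log₂(0.0045) = 0.0353
  p(1,0)=16/63: -0.2540 × log₂(0.2540) = 0.5022
  p(1,1)=40/441: -0.0907 × log₂(0.0907) = 0.3141
  p(1,2)=16/441: -0.0363 × log₂(0.0363) = 0.1736
  p(2,0)=8/21: -0.3810 × log₂(0.3810) = 0.5304
  p(2,1)=20/147: -0.1361 × log₂(0.1361) = 0.3915
  p(2,2)=8/147: -0.0544 × log₂(0.0544) = 0.2286
H(X,Y) = 2.4069 bits


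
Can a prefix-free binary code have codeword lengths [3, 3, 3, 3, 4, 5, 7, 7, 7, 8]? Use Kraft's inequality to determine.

Kraft inequality: Σ 2^(-l_i) ≤ 1 for prefix-free code
Calculating: 2^(-3) + 2^(-3) + 2^(-3) + 2^(-3) + 2^(-4) + 2^(-5) + 2^(-7) + 2^(-7) + 2^(-7) + 2^(-8)
= 0.125 + 0.125 + 0.125 + 0.125 + 0.0625 + 0.03125 + 0.0078125 + 0.0078125 + 0.0078125 + 0.00390625
= 0.6211
Since 0.6211 ≤ 1, prefix-free code exists


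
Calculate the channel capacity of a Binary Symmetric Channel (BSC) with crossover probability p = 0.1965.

For BSC with error probability p:
C = 1 - H(p) where H(p) is binary entropy
H(0.1965) = -0.1965 × log₂(0.1965) - 0.8035 × log₂(0.8035)
H(p) = 0.7149
C = 1 - 0.7149 = 0.2851 bits/use


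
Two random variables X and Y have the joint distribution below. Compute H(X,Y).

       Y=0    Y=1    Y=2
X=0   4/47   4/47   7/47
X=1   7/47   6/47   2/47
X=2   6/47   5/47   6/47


H(X,Y) = -Σ p(x,y) log₂ p(x,y)
  p(0,0)=4/47: -0.0851 × log₂(0.0851) = 0.3025
  p(0,1)=4/47: -0.0851 × log₂(0.0851) = 0.3025
  p(0,2)=7/47: -0.1489 × log₂(0.1489) = 0.4092
  p(1,0)=7/47: -0.1489 × log₂(0.1489) = 0.4092
  p(1,1)=6/47: -0.1277 × log₂(0.1277) = 0.3791
  p(1,2)=2/47: -0.0426 × log₂(0.0426) = 0.1938
  p(2,0)=6/47: -0.1277 × log₂(0.1277) = 0.3791
  p(2,1)=5/47: -0.1064 × log₂(0.1064) = 0.3439
  p(2,2)=6/47: -0.1277 × log₂(0.1277) = 0.3791
H(X,Y) = 3.0984 bits


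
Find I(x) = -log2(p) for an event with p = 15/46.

Information content I(x) = -log₂(p(x))
I = -log₂(15/46) = -log₂(0.3261)
I = 1.6167 bits


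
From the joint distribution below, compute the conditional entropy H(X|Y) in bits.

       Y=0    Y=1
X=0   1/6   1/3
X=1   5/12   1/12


H(X|Y) = Σ_y p(y) H(X|Y=y)
  p(Y=0) = 7/12, H(X|Y=0) = 0.8631
  p(Y=1) = 5/12, H(X|Y=1) = 0.7219
H(X|Y) = 0.5833×0.8631 + 0.4167×0.7219 = 0.8043 bits


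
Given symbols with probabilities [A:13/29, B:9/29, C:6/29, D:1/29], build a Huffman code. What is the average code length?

Huffman tree construction:
Combine smallest probabilities repeatedly
Resulting codes:
  A: 0 (length 1)
  B: 11 (length 2)
  C: 101 (length 3)
  D: 100 (length 3)
Average length = Σ p(s) × length(s) = 1.7931 bits


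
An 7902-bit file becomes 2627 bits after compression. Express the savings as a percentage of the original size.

Space savings = (1 - Compressed/Original) × 100%
= (1 - 2627/7902) × 100%
= 66.76%


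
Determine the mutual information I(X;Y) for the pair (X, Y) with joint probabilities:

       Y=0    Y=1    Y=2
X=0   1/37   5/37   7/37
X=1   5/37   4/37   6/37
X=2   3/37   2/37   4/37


H(X) = 1.5544, H(Y) = 1.5319, H(X,Y) = 3.0166
I(X;Y) = H(X) + H(Y) - H(X,Y) = 0.0696 bits


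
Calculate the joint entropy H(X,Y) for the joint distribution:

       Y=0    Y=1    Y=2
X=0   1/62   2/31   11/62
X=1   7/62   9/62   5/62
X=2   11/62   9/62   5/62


H(X,Y) = -Σ p(x,y) log₂ p(x,y)
  p(0,0)=1/62: -0.0161 × log₂(0.0161) = 0.0960
  p(0,1)=2/31: -0.0645 × log₂(0.0645) = 0.2551
  p(0,2)=11/62: -0.1774 × log₂(0.1774) = 0.4426
  p(1,0)=7/62: -0.1129 × log₂(0.1129) = 0.3553
  p(1,1)=9/62: -0.1452 × log₂(0.1452) = 0.4042
  p(1,2)=5/62: -0.0806 × log₂(0.0806) = 0.2929
  p(2,0)=11/62: -0.1774 × log₂(0.1774) = 0.4426
  p(2,1)=9/62: -0.1452 × log₂(0.1452) = 0.4042
  p(2,2)=5/62: -0.0806 × log₂(0.0806) = 0.2929
H(X,Y) = 2.9859 bits


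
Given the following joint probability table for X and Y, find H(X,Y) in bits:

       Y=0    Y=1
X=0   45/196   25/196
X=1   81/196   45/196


H(X,Y) = -Σ p(x,y) log₂ p(x,y)
  p(0,0)=45/196: -0.2296 × log₂(0.2296) = 0.4874
  p(0,1)=25/196: -0.1276 × log₂(0.1276) = 0.3789
  p(1,0)=81/196: -0.4133 × log₂(0.4133) = 0.5269
  p(1,1)=45/196: -0.2296 × log₂(0.2296) = 0.4874
H(X,Y) = 1.8806 bits


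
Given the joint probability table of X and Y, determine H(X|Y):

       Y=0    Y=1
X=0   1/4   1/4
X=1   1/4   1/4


H(X|Y) = Σ_y p(y) H(X|Y=y)
  p(Y=0) = 1/2, H(X|Y=0) = 1.0000
  p(Y=1) = 1/2, H(X|Y=1) = 1.0000
H(X|Y) = 0.5000×1.0000 + 0.5000×1.0000 = 1.0000 bits


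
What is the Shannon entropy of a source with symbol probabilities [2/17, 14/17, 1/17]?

H(X) = -Σ p(x) log₂ p(x)
  -2/17 × log₂(2/17) = 0.3632
  -14/17 × log₂(14/17) = 0.2307
  -1/17 × log₂(1/17) = 0.2404
H(X) = 0.8343 bits


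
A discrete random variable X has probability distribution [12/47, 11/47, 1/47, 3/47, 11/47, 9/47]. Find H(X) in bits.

H(X) = -Σ p(x) log₂ p(x)
  -12/47 × log₂(12/47) = 0.5029
  -11/47 × log₂(11/47) = 0.4904
  -1/47 × log₂(1/47) = 0.1182
  -3/47 × log₂(3/47) = 0.2534
  -11/47 × log₂(11/47) = 0.4904
  -9/47 × log₂(9/47) = 0.4566
H(X) = 2.3118 bits


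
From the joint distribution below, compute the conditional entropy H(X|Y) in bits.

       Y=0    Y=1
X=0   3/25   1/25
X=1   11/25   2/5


H(X|Y) = Σ_y p(y) H(X|Y=y)
  p(Y=0) = 14/25, H(X|Y=0) = 0.7496
  p(Y=1) = 11/25, H(X|Y=1) = 0.4395
H(X|Y) = 0.5600×0.7496 + 0.4400×0.4395 = 0.6132 bits


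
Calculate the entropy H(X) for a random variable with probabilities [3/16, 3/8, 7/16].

H(X) = -Σ p(x) log₂ p(x)
  -3/16 × log₂(3/16) = 0.4528
  -3/8 × log₂(3/8) = 0.5306
  -7/16 × log₂(7/16) = 0.5218
H(X) = 1.5052 bits


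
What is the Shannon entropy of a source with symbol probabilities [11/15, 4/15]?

H(X) = -Σ p(x) log₂ p(x)
  -11/15 × log₂(11/15) = 0.3281
  -4/15 × log₂(4/15) = 0.5085
H(X) = 0.8366 bits


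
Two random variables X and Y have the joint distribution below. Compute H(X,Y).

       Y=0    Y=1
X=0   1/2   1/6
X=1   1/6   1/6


H(X,Y) = -Σ p(x,y) log₂ p(x,y)
  p(0,0)=1/2: -0.5000 × log₂(0.5000) = 0.5000
  p(0,1)=1/6: -0.1667 × log₂(0.1667) = 0.4308
  p(1,0)=1/6: -0.1667 × log₂(0.1667) = 0.4308
  p(1,1)=1/6: -0.1667 × log₂(0.1667) = 0.4308
H(X,Y) = 1.7925 bits


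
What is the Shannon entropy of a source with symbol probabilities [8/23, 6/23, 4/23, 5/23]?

H(X) = -Σ p(x) log₂ p(x)
  -8/23 × log₂(8/23) = 0.5299
  -6/23 × log₂(6/23) = 0.5057
  -4/23 × log₂(4/23) = 0.4389
  -5/23 × log₂(5/23) = 0.4786
H(X) = 1.9532 bits


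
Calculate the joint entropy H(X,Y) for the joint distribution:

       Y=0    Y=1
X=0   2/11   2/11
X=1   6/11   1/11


H(X,Y) = -Σ p(x,y) log₂ p(x,y)
  p(0,0)=2/11: -0.1818 × log₂(0.1818) = 0.4472
  p(0,1)=2/11: -0.1818 × log₂(0.1818) = 0.4472
  p(1,0)=6/11: -0.5455 × log₂(0.5455) = 0.4770
  p(1,1)=1/11: -0.0909 × log₂(0.0909) = 0.3145
H(X,Y) = 1.6858 bits


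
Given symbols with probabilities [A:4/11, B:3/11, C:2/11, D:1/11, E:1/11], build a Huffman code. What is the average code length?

Huffman tree construction:
Combine smallest probabilities repeatedly
Resulting codes:
  A: 11 (length 2)
  B: 10 (length 2)
  C: 00 (length 2)
  D: 010 (length 3)
  E: 011 (length 3)
Average length = Σ p(s) × length(s) = 2.1818 bits


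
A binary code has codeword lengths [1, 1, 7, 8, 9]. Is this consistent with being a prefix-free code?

Kraft inequality: Σ 2^(-l_i) ≤ 1 for prefix-free code
Calculating: 2^(-1) + 2^(-1) + 2^(-7) + 2^(-8) + 2^(-9)
= 0.5 + 0.5 + 0.0078125 + 0.00390625 + 0.001953125
= 1.0137
Since 1.0137 > 1, prefix-free code does not exist


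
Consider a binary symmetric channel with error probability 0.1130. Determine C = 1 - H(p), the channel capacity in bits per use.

For BSC with error probability p:
C = 1 - H(p) where H(p) is binary entropy
H(0.1130) = -0.1130 × log₂(0.1130) - 0.8870 × log₂(0.8870)
H(p) = 0.5089
C = 1 - 0.5089 = 0.4911 bits/use


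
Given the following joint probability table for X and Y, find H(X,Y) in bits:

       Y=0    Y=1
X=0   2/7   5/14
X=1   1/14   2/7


H(X,Y) = -Σ p(x,y) log₂ p(x,y)
  p(0,0)=2/7: -0.2857 × log₂(0.2857) = 0.5164
  p(0,1)=5/14: -0.3571 × log₂(0.3571) = 0.5305
  p(1,0)=1/14: -0.0714 × log₂(0.0714) = 0.2720
  p(1,1)=2/7: -0.2857 × log₂(0.2857) = 0.5164
H(X,Y) = 1.8352 bits


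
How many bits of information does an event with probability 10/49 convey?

Information content I(x) = -log₂(p(x))
I = -log₂(10/49) = -log₂(0.2041)
I = 2.2928 bits


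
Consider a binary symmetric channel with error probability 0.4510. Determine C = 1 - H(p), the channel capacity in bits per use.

For BSC with error probability p:
C = 1 - H(p) where H(p) is binary entropy
H(0.4510) = -0.4510 × log₂(0.4510) - 0.5490 × log₂(0.5490)
H(p) = 0.9931
C = 1 - 0.9931 = 0.0069 bits/use


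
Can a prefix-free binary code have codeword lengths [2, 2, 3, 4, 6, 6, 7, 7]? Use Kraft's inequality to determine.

Kraft inequality: Σ 2^(-l_i) ≤ 1 for prefix-free code
Calculating: 2^(-2) + 2^(-2) + 2^(-3) + 2^(-4) + 2^(-6) + 2^(-6) + 2^(-7) + 2^(-7)
= 0.25 + 0.25 + 0.125 + 0.0625 + 0.015625 + 0.015625 + 0.0078125 + 0.0078125
= 0.7344
Since 0.7344 ≤ 1, prefix-free code exists


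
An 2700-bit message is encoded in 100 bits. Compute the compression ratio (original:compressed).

Compression ratio = Original / Compressed
= 2700 / 100 = 27.00:1


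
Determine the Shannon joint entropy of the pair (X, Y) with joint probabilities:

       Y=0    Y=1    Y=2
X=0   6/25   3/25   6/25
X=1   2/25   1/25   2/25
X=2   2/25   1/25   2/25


H(X,Y) = -Σ p(x,y) log₂ p(x,y)
  p(0,0)=6/25: -0.2400 × log₂(0.2400) = 0.4941
  p(0,1)=3/25: -0.1200 × log₂(0.1200) = 0.3671
  p(0,2)=6/25: -0.2400 × log₂(0.2400) = 0.4941
  p(1,0)=2/25: -0.0800 × log₂(0.0800) = 0.2915
  p(1,1)=1/25: -0.0400 × log₂(0.0400) = 0.1858
  p(1,2)=2/25: -0.0800 × log₂(0.0800) = 0.2915
  p(2,0)=2/25: -0.0800 × log₂(0.0800) = 0.2915
  p(2,1)=1/25: -0.0400 × log₂(0.0400) = 0.1858
  p(2,2)=2/25: -0.0800 × log₂(0.0800) = 0.2915
H(X,Y) = 2.8929 bits


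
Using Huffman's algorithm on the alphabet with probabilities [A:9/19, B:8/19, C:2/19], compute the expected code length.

Huffman tree construction:
Combine smallest probabilities repeatedly
Resulting codes:
  A: 0 (length 1)
  B: 11 (length 2)
  C: 10 (length 2)
Average length = Σ p(s) × length(s) = 1.5263 bits


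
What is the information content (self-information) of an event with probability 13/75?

Information content I(x) = -log₂(p(x))
I = -log₂(13/75) = -log₂(0.1733)
I = 2.5284 bits


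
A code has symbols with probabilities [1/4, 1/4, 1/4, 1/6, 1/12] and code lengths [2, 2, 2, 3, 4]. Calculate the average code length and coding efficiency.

Average length L = Σ p_i × l_i = 2.3333 bits
Entropy H = 2.2296 bits
Efficiency η = H/L × 100% = 95.55%


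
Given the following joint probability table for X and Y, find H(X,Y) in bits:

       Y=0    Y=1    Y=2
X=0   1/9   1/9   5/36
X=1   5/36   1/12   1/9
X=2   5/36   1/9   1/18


H(X,Y) = -Σ p(x,y) log₂ p(x,y)
  p(0,0)=1/9: -0.1111 × log₂(0.1111) = 0.3522
  p(0,1)=1/9: -0.1111 × log₂(0.1111) = 0.3522
  p(0,2)=5/36: -0.1389 × log₂(0.1389) = 0.3956
  p(1,0)=5/36: -0.1389 × log₂(0.1389) = 0.3956
  p(1,1)=1/12: -0.0833 × log₂(0.0833) = 0.2987
  p(1,2)=1/9: -0.1111 × log₂(0.1111) = 0.3522
  p(2,0)=5/36: -0.1389 × log₂(0.1389) = 0.3956
  p(2,1)=1/9: -0.1111 × log₂(0.1111) = 0.3522
  p(2,2)=1/18: -0.0556 × log₂(0.0556) = 0.2317
H(X,Y) = 3.1259 bits


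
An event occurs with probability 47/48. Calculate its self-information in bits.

Information content I(x) = -log₂(p(x))
I = -log₂(47/48) = -log₂(0.9792)
I = 0.0304 bits


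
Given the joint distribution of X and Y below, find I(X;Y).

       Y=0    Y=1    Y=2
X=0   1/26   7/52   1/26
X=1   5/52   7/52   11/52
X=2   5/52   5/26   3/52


H(X) = 1.5244, H(Y) = 1.5262, H(X,Y) = 2.9591
I(X;Y) = H(X) + H(Y) - H(X,Y) = 0.0915 bits


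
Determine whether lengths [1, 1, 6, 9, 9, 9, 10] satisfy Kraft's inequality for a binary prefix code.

Kraft inequality: Σ 2^(-l_i) ≤ 1 for prefix-free code
Calculating: 2^(-1) + 2^(-1) + 2^(-6) + 2^(-9) + 2^(-9) + 2^(-9) + 2^(-10)
= 0.5 + 0.5 + 0.015625 + 0.001953125 + 0.001953125 + 0.001953125 + 0.0009765625
= 1.0225
Since 1.0225 > 1, prefix-free code does not exist


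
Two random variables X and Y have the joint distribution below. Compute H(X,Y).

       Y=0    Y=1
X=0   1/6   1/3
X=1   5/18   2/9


H(X,Y) = -Σ p(x,y) log₂ p(x,y)
  p(0,0)=1/6: -0.1667 × log₂(0.1667) = 0.4308
  p(0,1)=1/3: -0.3333 × log₂(0.3333) = 0.5283
  p(1,0)=5/18: -0.2778 × log₂(0.2778) = 0.5133
  p(1,1)=2/9: -0.2222 × log₂(0.2222) = 0.4822
H(X,Y) = 1.9547 bits


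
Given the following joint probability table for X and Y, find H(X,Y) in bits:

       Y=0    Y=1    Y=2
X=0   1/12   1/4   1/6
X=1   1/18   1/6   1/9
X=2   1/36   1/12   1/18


H(X,Y) = -Σ p(x,y) log₂ p(x,y)
  p(0,0)=1/12: -0.0833 × log₂(0.0833) = 0.2987
  p(0,1)=1/4: -0.2500 × log₂(0.2500) = 0.5000
  p(0,2)=1/6: -0.1667 × log₂(0.1667) = 0.4308
  p(1,0)=1/18: -0.0556 × log₂(0.0556) = 0.2317
  p(1,1)=1/6: -0.1667 × log₂(0.1667) = 0.4308
  p(1,2)=1/9: -0.1111 × log₂(0.1111) = 0.3522
  p(2,0)=1/36: -0.0278 × log₂(0.0278) = 0.1436
  p(2,1)=1/12: -0.0833 × log₂(0.0833) = 0.2987
  p(2,2)=1/18: -0.0556 × log₂(0.0556) = 0.2317
H(X,Y) = 2.9183 bits


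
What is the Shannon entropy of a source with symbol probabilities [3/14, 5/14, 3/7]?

H(X) = -Σ p(x) log₂ p(x)
  -3/14 × log₂(3/14) = 0.4762
  -5/14 × log₂(5/14) = 0.5305
  -3/7 × log₂(3/7) = 0.5239
H(X) = 1.5306 bits


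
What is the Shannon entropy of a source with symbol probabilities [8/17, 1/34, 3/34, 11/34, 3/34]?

H(X) = -Σ p(x) log₂ p(x)
  -8/17 × log₂(8/17) = 0.5117
  -1/34 × log₂(1/34) = 0.1496
  -3/34 × log₂(3/34) = 0.3090
  -11/34 × log₂(11/34) = 0.5267
  -3/34 × log₂(3/34) = 0.3090
H(X) = 1.8062 bits


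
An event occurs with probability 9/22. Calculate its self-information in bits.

Information content I(x) = -log₂(p(x))
I = -log₂(9/22) = -log₂(0.4091)
I = 1.2895 bits


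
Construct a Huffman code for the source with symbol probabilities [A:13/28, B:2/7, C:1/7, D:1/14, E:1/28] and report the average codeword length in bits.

Huffman tree construction:
Combine smallest probabilities repeatedly
Resulting codes:
  A: 0 (length 1)
  B: 11 (length 2)
  C: 101 (length 3)
  D: 1001 (length 4)
  E: 1000 (length 4)
Average length = Σ p(s) × length(s) = 1.8929 bits


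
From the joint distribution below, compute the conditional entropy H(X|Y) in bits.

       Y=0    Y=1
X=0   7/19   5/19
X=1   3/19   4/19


H(X|Y) = Σ_y p(y) H(X|Y=y)
  p(Y=0) = 10/19, H(X|Y=0) = 0.8813
  p(Y=1) = 9/19, H(X|Y=1) = 0.9911
H(X|Y) = 0.5263×0.8813 + 0.4737×0.9911 = 0.9333 bits


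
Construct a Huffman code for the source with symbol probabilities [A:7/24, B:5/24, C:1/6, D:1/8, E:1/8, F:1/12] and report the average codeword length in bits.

Huffman tree construction:
Combine smallest probabilities repeatedly
Resulting codes:
  A: 10 (length 2)
  B: 00 (length 2)
  C: 111 (length 3)
  D: 011 (length 3)
  E: 110 (length 3)
  F: 010 (length 3)
Average length = Σ p(s) × length(s) = 2.5000 bits


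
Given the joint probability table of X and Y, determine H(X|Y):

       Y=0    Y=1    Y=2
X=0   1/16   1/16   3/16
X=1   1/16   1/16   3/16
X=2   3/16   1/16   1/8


H(X|Y) = Σ_y p(y) H(X|Y=y)
  p(Y=0) = 5/16, H(X|Y=0) = 1.3710
  p(Y=1) = 3/16, H(X|Y=1) = 1.5850
  p(Y=2) = 1/2, H(X|Y=2) = 1.5613
H(X|Y) = 0.3125×1.3710 + 0.1875×1.5850 + 0.5000×1.5613 = 1.5062 bits


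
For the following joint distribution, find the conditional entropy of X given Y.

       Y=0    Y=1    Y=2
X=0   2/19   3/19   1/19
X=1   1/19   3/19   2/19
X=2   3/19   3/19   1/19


H(X|Y) = Σ_y p(y) H(X|Y=y)
  p(Y=0) = 6/19, H(X|Y=0) = 1.4591
  p(Y=1) = 9/19, H(X|Y=1) = 1.5850
  p(Y=2) = 4/19, H(X|Y=2) = 1.5000
H(X|Y) = 0.3158×1.4591 + 0.4737×1.5850 + 0.2105×1.5000 = 1.5273 bits


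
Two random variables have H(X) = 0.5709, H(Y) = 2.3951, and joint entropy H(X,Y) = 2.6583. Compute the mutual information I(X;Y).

I(X;Y) = H(X) + H(Y) - H(X,Y)
I(X;Y) = 0.5709 + 2.3951 - 2.6583 = 0.3077 bits


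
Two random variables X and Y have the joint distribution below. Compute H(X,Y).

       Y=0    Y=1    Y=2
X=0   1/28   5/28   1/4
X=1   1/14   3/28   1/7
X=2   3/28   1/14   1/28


H(X,Y) = -Σ p(x,y) log₂ p(x,y)
  p(0,0)=1/28: -0.0357 × log₂(0.0357) = 0.1717
  p(0,1)=5/28: -0.1786 × log₂(0.1786) = 0.4438
  p(0,2)=1/4: -0.2500 × log₂(0.2500) = 0.5000
  p(1,0)=1/14: -0.0714 × log₂(0.0714) = 0.2720
  p(1,1)=3/28: -0.1071 × log₂(0.1071) = 0.3453
  p(1,2)=1/7: -0.1429 × log₂(0.1429) = 0.4011
  p(2,0)=3/28: -0.1071 × log₂(0.1071) = 0.3453
  p(2,1)=1/14: -0.0714 × log₂(0.0714) = 0.2720
  p(2,2)=1/28: -0.0357 × log₂(0.0357) = 0.1717
H(X,Y) = 2.9227 bits


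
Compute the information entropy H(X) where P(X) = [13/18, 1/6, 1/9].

H(X) = -Σ p(x) log₂ p(x)
  -13/18 × log₂(13/18) = 0.3391
  -1/6 × log₂(1/6) = 0.4308
  -1/9 × log₂(1/9) = 0.3522
H(X) = 1.1221 bits


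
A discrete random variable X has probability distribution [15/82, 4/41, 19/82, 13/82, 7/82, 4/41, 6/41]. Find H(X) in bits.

H(X) = -Σ p(x) log₂ p(x)
  -15/82 × log₂(15/82) = 0.4483
  -4/41 × log₂(4/41) = 0.3276
  -19/82 × log₂(19/82) = 0.4888
  -13/82 × log₂(13/82) = 0.4212
  -7/82 × log₂(7/82) = 0.3031
  -4/41 × log₂(4/41) = 0.3276
  -6/41 × log₂(6/41) = 0.4057
H(X) = 2.7223 bits


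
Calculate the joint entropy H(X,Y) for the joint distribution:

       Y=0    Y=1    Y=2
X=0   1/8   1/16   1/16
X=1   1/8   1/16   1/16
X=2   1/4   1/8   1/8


H(X,Y) = -Σ p(x,y) log₂ p(x,y)
  p(0,0)=1/8: -0.1250 × log₂(0.1250) = 0.3750
  p(0,1)=1/16: -0.0625 × log₂(0.0625) = 0.2500
  p(0,2)=1/16: -0.0625 × log₂(0.0625) = 0.2500
  p(1,0)=1/8: -0.1250 × log₂(0.1250) = 0.3750
  p(1,1)=1/16: -0.0625 × log₂(0.0625) = 0.2500
  p(1,2)=1/16: -0.0625 × log₂(0.0625) = 0.2500
  p(2,0)=1/4: -0.2500 × log₂(0.2500) = 0.5000
  p(2,1)=1/8: -0.1250 × log₂(0.1250) = 0.3750
  p(2,2)=1/8: -0.1250 × log₂(0.1250) = 0.3750
H(X,Y) = 3.0000 bits


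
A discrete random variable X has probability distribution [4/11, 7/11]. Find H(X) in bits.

H(X) = -Σ p(x) log₂ p(x)
  -4/11 × log₂(4/11) = 0.5307
  -7/11 × log₂(7/11) = 0.4150
H(X) = 0.9457 bits


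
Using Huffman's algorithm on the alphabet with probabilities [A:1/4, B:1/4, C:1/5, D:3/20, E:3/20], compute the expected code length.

Huffman tree construction:
Combine smallest probabilities repeatedly
Resulting codes:
  A: 01 (length 2)
  B: 10 (length 2)
  C: 00 (length 2)
  D: 110 (length 3)
  E: 111 (length 3)
Average length = Σ p(s) × length(s) = 2.3000 bits


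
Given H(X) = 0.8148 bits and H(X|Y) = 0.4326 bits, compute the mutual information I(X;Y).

I(X;Y) = H(X) - H(X|Y)
I(X;Y) = 0.8148 - 0.4326 = 0.3822 bits


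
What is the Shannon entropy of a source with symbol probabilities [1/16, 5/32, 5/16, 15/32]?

H(X) = -Σ p(x) log₂ p(x)
  -1/16 × log₂(1/16) = 0.2500
  -5/32 × log₂(5/32) = 0.4184
  -5/16 × log₂(5/16) = 0.5244
  -15/32 × log₂(15/32) = 0.5124
H(X) = 1.7052 bits


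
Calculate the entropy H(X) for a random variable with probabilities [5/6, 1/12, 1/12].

H(X) = -Σ p(x) log₂ p(x)
  -5/6 × log₂(5/6) = 0.2192
  -1/12 × log₂(1/12) = 0.2987
  -1/12 × log₂(1/12) = 0.2987
H(X) = 0.8167 bits


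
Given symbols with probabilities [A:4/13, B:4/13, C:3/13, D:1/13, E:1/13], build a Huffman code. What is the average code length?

Huffman tree construction:
Combine smallest probabilities repeatedly
Resulting codes:
  A: 10 (length 2)
  B: 11 (length 2)
  C: 01 (length 2)
  D: 000 (length 3)
  E: 001 (length 3)
Average length = Σ p(s) × length(s) = 2.1538 bits


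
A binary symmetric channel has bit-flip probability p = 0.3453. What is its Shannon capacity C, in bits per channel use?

For BSC with error probability p:
C = 1 - H(p) where H(p) is binary entropy
H(0.3453) = -0.3453 × log₂(0.3453) - 0.6547 × log₂(0.6547)
H(p) = 0.9298
C = 1 - 0.9298 = 0.0702 bits/use


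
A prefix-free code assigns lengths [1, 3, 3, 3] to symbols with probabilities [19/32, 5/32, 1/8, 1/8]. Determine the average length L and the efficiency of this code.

Average length L = Σ p_i × l_i = 1.8125 bits
Entropy H = 1.6150 bits
Efficiency η = H/L × 100% = 89.10%


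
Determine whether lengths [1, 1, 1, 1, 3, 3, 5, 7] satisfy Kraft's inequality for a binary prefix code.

Kraft inequality: Σ 2^(-l_i) ≤ 1 for prefix-free code
Calculating: 2^(-1) + 2^(-1) + 2^(-1) + 2^(-1) + 2^(-3) + 2^(-3) + 2^(-5) + 2^(-7)
= 0.5 + 0.5 + 0.5 + 0.5 + 0.125 + 0.125 + 0.03125 + 0.0078125
= 2.2891
Since 2.2891 > 1, prefix-free code does not exist


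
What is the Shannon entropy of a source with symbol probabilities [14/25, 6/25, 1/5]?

H(X) = -Σ p(x) log₂ p(x)
  -14/25 × log₂(14/25) = 0.4684
  -6/25 × log₂(6/25) = 0.4941
  -1/5 × log₂(1/5) = 0.4644
H(X) = 1.4270 bits


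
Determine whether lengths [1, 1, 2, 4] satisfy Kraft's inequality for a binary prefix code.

Kraft inequality: Σ 2^(-l_i) ≤ 1 for prefix-free code
Calculating: 2^(-1) + 2^(-1) + 2^(-2) + 2^(-4)
= 0.5 + 0.5 + 0.25 + 0.0625
= 1.3125
Since 1.3125 > 1, prefix-free code does not exist


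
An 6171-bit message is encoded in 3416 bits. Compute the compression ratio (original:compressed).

Compression ratio = Original / Compressed
= 6171 / 3416 = 1.81:1


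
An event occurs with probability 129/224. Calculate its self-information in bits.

Information content I(x) = -log₂(p(x))
I = -log₂(129/224) = -log₂(0.5759)
I = 0.7961 bits


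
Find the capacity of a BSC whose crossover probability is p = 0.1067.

For BSC with error probability p:
C = 1 - H(p) where H(p) is binary entropy
H(0.1067) = -0.1067 × log₂(0.1067) - 0.8933 × log₂(0.8933)
H(p) = 0.4899
C = 1 - 0.4899 = 0.5101 bits/use


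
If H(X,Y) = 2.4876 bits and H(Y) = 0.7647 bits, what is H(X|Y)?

Chain rule: H(X,Y) = H(X|Y) + H(Y)
H(X|Y) = H(X,Y) - H(Y) = 2.4876 - 0.7647 = 1.7229 bits


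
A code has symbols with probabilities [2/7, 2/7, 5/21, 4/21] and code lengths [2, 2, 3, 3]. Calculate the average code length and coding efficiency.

Average length L = Σ p_i × l_i = 2.4286 bits
Entropy H = 1.9814 bits
Efficiency η = H/L × 100% = 81.59%


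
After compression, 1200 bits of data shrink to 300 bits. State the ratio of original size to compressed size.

Compression ratio = Original / Compressed
= 1200 / 300 = 4.00:1


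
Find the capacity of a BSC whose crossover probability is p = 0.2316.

For BSC with error probability p:
C = 1 - H(p) where H(p) is binary entropy
H(0.2316) = -0.2316 × log₂(0.2316) - 0.7684 × log₂(0.7684)
H(p) = 0.7808
C = 1 - 0.7808 = 0.2192 bits/use


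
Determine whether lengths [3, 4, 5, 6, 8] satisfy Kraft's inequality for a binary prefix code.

Kraft inequality: Σ 2^(-l_i) ≤ 1 for prefix-free code
Calculating: 2^(-3) + 2^(-4) + 2^(-5) + 2^(-6) + 2^(-8)
= 0.125 + 0.0625 + 0.03125 + 0.015625 + 0.00390625
= 0.2383
Since 0.2383 ≤ 1, prefix-free code exists


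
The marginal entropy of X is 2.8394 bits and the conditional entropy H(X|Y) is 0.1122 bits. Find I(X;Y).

I(X;Y) = H(X) - H(X|Y)
I(X;Y) = 2.8394 - 0.1122 = 2.7272 bits


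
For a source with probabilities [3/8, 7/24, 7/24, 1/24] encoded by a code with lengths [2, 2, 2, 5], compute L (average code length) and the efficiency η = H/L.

Average length L = Σ p_i × l_i = 2.1250 bits
Entropy H = 1.7586 bits
Efficiency η = H/L × 100% = 82.76%


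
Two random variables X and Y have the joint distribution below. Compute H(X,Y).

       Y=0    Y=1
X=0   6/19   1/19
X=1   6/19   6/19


H(X,Y) = -Σ p(x,y) log₂ p(x,y)
  p(0,0)=6/19: -0.3158 × log₂(0.3158) = 0.5251
  p(0,1)=1/19: -0.0526 × log₂(0.0526) = 0.2236
  p(1,0)=6/19: -0.3158 × log₂(0.3158) = 0.5251
  p(1,1)=6/19: -0.3158 × log₂(0.3158) = 0.5251
H(X,Y) = 1.7990 bits


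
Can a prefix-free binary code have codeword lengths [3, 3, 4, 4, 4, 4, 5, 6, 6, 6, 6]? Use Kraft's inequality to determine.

Kraft inequality: Σ 2^(-l_i) ≤ 1 for prefix-free code
Calculating: 2^(-3) + 2^(-3) + 2^(-4) + 2^(-4) + 2^(-4) + 2^(-4) + 2^(-5) + 2^(-6) + 2^(-6) + 2^(-6) + 2^(-6)
= 0.125 + 0.125 + 0.0625 + 0.0625 + 0.0625 + 0.0625 + 0.03125 + 0.015625 + 0.015625 + 0.015625 + 0.015625
= 0.5938
Since 0.5938 ≤ 1, prefix-free code exists


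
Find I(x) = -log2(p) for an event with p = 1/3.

Information content I(x) = -log₂(p(x))
I = -log₂(1/3) = -log₂(0.3333)
I = 1.5850 bits


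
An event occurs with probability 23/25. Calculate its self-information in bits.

Information content I(x) = -log₂(p(x))
I = -log₂(23/25) = -log₂(0.9200)
I = 0.1203 bits


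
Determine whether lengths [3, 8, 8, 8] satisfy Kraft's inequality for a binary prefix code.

Kraft inequality: Σ 2^(-l_i) ≤ 1 for prefix-free code
Calculating: 2^(-3) + 2^(-8) + 2^(-8) + 2^(-8)
= 0.125 + 0.00390625 + 0.00390625 + 0.00390625
= 0.1367
Since 0.1367 ≤ 1, prefix-free code exists


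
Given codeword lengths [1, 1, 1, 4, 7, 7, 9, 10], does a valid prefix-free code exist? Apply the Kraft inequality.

Kraft inequality: Σ 2^(-l_i) ≤ 1 for prefix-free code
Calculating: 2^(-1) + 2^(-1) + 2^(-1) + 2^(-4) + 2^(-7) + 2^(-7) + 2^(-9) + 2^(-10)
= 0.5 + 0.5 + 0.5 + 0.0625 + 0.0078125 + 0.0078125 + 0.001953125 + 0.0009765625
= 1.5811
Since 1.5811 > 1, prefix-free code does not exist


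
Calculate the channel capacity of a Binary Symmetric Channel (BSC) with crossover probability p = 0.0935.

For BSC with error probability p:
C = 1 - H(p) where H(p) is binary entropy
H(0.0935) = -0.0935 × log₂(0.0935) - 0.9065 × log₂(0.9065)
H(p) = 0.4480
C = 1 - 0.4480 = 0.5520 bits/use


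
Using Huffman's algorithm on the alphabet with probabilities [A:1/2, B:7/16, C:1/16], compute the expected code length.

Huffman tree construction:
Combine smallest probabilities repeatedly
Resulting codes:
  A: 0 (length 1)
  B: 11 (length 2)
  C: 10 (length 2)
Average length = Σ p(s) × length(s) = 1.5000 bits


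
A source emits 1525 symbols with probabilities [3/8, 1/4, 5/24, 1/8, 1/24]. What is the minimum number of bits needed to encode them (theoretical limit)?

Entropy H = 2.0681 bits/symbol
Minimum bits = H × n = 2.0681 × 1525
= 3153.92 bits


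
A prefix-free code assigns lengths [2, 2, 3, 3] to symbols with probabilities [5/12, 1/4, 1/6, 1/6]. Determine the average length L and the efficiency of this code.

Average length L = Σ p_i × l_i = 2.3333 bits
Entropy H = 1.8879 bits
Efficiency η = H/L × 100% = 80.91%


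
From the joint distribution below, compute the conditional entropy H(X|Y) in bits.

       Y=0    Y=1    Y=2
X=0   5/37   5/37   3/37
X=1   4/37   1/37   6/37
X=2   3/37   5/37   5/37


H(X|Y) = Σ_y p(y) H(X|Y=y)
  p(Y=0) = 12/37, H(X|Y=0) = 1.5546
  p(Y=1) = 11/37, H(X|Y=1) = 1.3486
  p(Y=2) = 14/37, H(X|Y=2) = 1.5306
H(X|Y) = 0.3243×1.5546 + 0.2973×1.3486 + 0.3784×1.5306 = 1.4843 bits


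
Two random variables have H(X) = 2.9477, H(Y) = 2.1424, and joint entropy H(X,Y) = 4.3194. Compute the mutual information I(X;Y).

I(X;Y) = H(X) + H(Y) - H(X,Y)
I(X;Y) = 2.9477 + 2.1424 - 4.3194 = 0.7707 bits


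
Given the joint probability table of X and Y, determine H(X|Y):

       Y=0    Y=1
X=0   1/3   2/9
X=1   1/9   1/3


H(X|Y) = Σ_y p(y) H(X|Y=y)
  p(Y=0) = 4/9, H(X|Y=0) = 0.8113
  p(Y=1) = 5/9, H(X|Y=1) = 0.9710
H(X|Y) = 0.4444×0.8113 + 0.5556×0.9710 = 0.9000 bits


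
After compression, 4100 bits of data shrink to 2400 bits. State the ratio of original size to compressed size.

Compression ratio = Original / Compressed
= 4100 / 2400 = 1.71:1


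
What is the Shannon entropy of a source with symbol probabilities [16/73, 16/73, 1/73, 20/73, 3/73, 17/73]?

H(X) = -Σ p(x) log₂ p(x)
  -16/73 × log₂(16/73) = 0.4800
  -16/73 × log₂(16/73) = 0.4800
  -1/73 × log₂(1/73) = 0.0848
  -20/73 × log₂(20/73) = 0.5118
  -3/73 × log₂(3/73) = 0.1892
  -17/73 × log₂(17/73) = 0.4896
H(X) = 2.2353 bits


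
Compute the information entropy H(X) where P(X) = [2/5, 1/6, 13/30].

H(X) = -Σ p(x) log₂ p(x)
  -2/5 × log₂(2/5) = 0.5288
  -1/6 × log₂(1/6) = 0.4308
  -13/30 × log₂(13/30) = 0.5228
H(X) = 1.4824 bits


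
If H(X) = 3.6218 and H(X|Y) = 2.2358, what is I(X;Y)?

I(X;Y) = H(X) - H(X|Y)
I(X;Y) = 3.6218 - 2.2358 = 1.386 bits


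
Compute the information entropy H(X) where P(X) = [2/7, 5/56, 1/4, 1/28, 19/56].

H(X) = -Σ p(x) log₂ p(x)
  -2/7 × log₂(2/7) = 0.5164
  -5/56 × log₂(5/56) = 0.3112
  -1/4 × log₂(1/4) = 0.5000
  -1/28 × log₂(1/28) = 0.1717
  -19/56 × log₂(19/56) = 0.5291
H(X) = 2.0284 bits


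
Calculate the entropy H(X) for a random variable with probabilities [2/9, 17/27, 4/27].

H(X) = -Σ p(x) log₂ p(x)
  -2/9 × log₂(2/9) = 0.4822
  -17/27 × log₂(17/27) = 0.4202
  -4/27 × log₂(4/27) = 0.4081
H(X) = 1.3106 bits


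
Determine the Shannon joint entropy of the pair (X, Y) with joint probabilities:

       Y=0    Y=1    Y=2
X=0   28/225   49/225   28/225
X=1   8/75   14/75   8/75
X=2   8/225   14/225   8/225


H(X,Y) = -Σ p(x,y) log₂ p(x,y)
  p(0,0)=28/225: -0.1244 × log₂(0.1244) = 0.3741
  p(0,1)=49/225: -0.2178 × log₂(0.2178) = 0.4789
  p(0,2)=28/225: -0.1244 × log₂(0.1244) = 0.3741
  p(1,0)=8/75: -0.1067 × log₂(0.1067) = 0.3444
  p(1,1)=14/75: -0.1867 × log₂(0.1867) = 0.4520
  p(1,2)=8/75: -0.1067 × log₂(0.1067) = 0.3444
  p(2,0)=8/225: -0.0356 × log₂(0.0356) = 0.1712
  p(2,1)=14/225: -0.0622 × log₂(0.0622) = 0.2493
  p(2,2)=8/225: -0.0356 × log₂(0.0356) = 0.1712
H(X,Y) = 2.9596 bits


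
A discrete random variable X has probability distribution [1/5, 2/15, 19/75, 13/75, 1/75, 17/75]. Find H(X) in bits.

H(X) = -Σ p(x) log₂ p(x)
  -1/5 × log₂(1/5) = 0.4644
  -2/15 × log₂(2/15) = 0.3876
  -19/75 × log₂(19/75) = 0.5018
  -13/75 × log₂(13/75) = 0.4383
  -1/75 × log₂(1/75) = 0.0831
  -17/75 × log₂(17/75) = 0.4854
H(X) = 2.3605 bits


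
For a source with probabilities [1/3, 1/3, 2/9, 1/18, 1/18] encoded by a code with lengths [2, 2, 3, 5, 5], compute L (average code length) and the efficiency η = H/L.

Average length L = Σ p_i × l_i = 2.5556 bits
Entropy H = 2.0022 bits
Efficiency η = H/L × 100% = 78.35%


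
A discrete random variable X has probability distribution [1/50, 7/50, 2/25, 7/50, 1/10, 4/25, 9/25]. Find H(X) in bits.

H(X) = -Σ p(x) log₂ p(x)
  -1/50 × log₂(1/50) = 0.1129
  -7/50 × log₂(7/50) = 0.3971
  -2/25 × log₂(2/25) = 0.2915
  -7/50 × log₂(7/50) = 0.3971
  -1/10 × log₂(1/10) = 0.3322
  -4/25 × log₂(4/25) = 0.4230
  -9/25 × log₂(9/25) = 0.5306
H(X) = 2.4844 bits


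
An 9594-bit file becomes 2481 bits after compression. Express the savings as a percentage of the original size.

Space savings = (1 - Compressed/Original) × 100%
= (1 - 2481/9594) × 100%
= 74.14%


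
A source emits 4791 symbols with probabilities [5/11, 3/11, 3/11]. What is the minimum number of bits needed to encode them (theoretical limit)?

Entropy H = 1.5395 bits/symbol
Minimum bits = H × n = 1.5395 × 4791
= 7375.67 bits


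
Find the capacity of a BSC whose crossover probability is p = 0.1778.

For BSC with error probability p:
C = 1 - H(p) where H(p) is binary entropy
H(0.1778) = -0.1778 × log₂(0.1778) - 0.8222 × log₂(0.8222)
H(p) = 0.6752
C = 1 - 0.6752 = 0.3248 bits/use


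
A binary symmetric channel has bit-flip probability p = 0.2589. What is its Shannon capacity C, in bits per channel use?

For BSC with error probability p:
C = 1 - H(p) where H(p) is binary entropy
H(0.2589) = -0.2589 × log₂(0.2589) - 0.7411 × log₂(0.7411)
H(p) = 0.8251
C = 1 - 0.8251 = 0.1749 bits/use


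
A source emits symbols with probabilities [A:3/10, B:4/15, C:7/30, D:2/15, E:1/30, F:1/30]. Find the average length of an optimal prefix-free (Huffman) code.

Huffman tree construction:
Combine smallest probabilities repeatedly
Resulting codes:
  A: 11 (length 2)
  B: 10 (length 2)
  C: 01 (length 2)
  D: 001 (length 3)
  E: 0000 (length 4)
  F: 0001 (length 4)
Average length = Σ p(s) × length(s) = 2.2667 bits


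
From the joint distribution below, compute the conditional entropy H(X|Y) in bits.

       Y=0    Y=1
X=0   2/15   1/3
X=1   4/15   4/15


H(X|Y) = Σ_y p(y) H(X|Y=y)
  p(Y=0) = 2/5, H(X|Y=0) = 0.9183
  p(Y=1) = 3/5, H(X|Y=1) = 0.9911
H(X|Y) = 0.4000×0.9183 + 0.6000×0.9911 = 0.9620 bits
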